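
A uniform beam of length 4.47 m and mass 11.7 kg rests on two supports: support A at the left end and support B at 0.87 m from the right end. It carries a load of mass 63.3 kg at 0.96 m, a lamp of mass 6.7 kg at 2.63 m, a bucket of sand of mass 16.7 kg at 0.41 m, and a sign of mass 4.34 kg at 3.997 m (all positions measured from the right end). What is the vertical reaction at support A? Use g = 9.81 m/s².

Taking torques about support B:
Beam weight: 11.7 × 9.81 = 114.8 N down at 2.235 m → arm 1.365 m, τ = 114.8 × 1.365 = 156.7 N·m counterclockwise.
Load: 63.3 × 9.81 = 621 N down at 0.96 m → arm 0.09 m, τ = 621 × 0.09 = 55.89 N·m counterclockwise.
Lamp: 6.7 × 9.81 = 65.73 N down at 2.63 m → arm 1.76 m, τ = 65.73 × 1.76 = 115.7 N·m counterclockwise.
Bucket of sand: 16.7 × 9.81 = 163.8 N down at 0.41 m → arm 0.46 m, τ = 163.8 × 0.46 = 75.35 N·m clockwise.
Sign: 4.34 × 9.81 = 42.58 N down at 3.997 m → arm 3.127 m, τ = 42.58 × 3.127 = 133.1 N·m counterclockwise.
Net load moment about support B = 386 N·m counterclockwise.
Reaction R at support A is upward at 4.47 m, arm 3.6 m → moment R × 3.6 clockwise.
For rotational equilibrium, R × 3.6 = 386, so R = 107 N.

R_A ≈ 107 N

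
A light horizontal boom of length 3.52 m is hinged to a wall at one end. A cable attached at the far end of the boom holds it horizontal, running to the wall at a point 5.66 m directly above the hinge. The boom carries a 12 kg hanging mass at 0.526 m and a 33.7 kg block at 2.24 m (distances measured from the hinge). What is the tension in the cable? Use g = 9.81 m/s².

T ≈ 268 N

Take moments about the hinge.
Hanging mass: 12 × 9.81 = 117.7 N down at 0.526 m → arm 0.526 m, τ = 117.7 × 0.526 = 61.91 N·m clockwise.
Block: 33.7 × 9.81 = 330.6 N down at 2.24 m → arm 2.24 m, τ = 330.6 × 2.24 = 740.5 N·m clockwise.
Total clockwise load moment = 802.4 N·m.
The cable tension T acts at 3.52 m; only its component perpendicular to the boom, T sinθ, produces torque. sinθ = h/√(h²+d²) = 5.66/√(5.66²+3.52²) = 0.8492.
For rotational equilibrium, T × 3.52 × 0.8492 = 802.4, so T = 802.4 / 2.989 = 268 N.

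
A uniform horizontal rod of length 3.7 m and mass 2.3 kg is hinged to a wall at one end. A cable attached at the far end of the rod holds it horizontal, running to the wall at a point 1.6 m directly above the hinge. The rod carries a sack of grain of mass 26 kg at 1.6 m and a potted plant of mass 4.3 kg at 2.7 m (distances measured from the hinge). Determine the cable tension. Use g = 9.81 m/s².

T ≈ 384 N

About the hinge:
Beam weight: 2.3 × 9.81 = 22.56 N down at 1.85 m → arm 1.85 m, τ = 22.56 × 1.85 = 41.74 N·m clockwise.
Sack of grain: 26 × 9.81 = 255.1 N down at 1.6 m → arm 1.6 m, τ = 255.1 × 1.6 = 408.2 N·m clockwise.
Potted plant: 4.3 × 9.81 = 42.18 N down at 2.7 m → arm 2.7 m, τ = 42.18 × 2.7 = 113.9 N·m clockwise.
Total clockwise load moment = 563.8 N·m.
The cable tension T acts at 3.7 m; only its component perpendicular to the rod, T sinθ, produces torque. sinθ = h/√(h²+d²) = 1.6/√(1.6²+3.7²) = 0.3969.
For rotational equilibrium, T × 3.7 × 0.3969 = 563.8, so T = 563.8 / 1.469 = 384 N.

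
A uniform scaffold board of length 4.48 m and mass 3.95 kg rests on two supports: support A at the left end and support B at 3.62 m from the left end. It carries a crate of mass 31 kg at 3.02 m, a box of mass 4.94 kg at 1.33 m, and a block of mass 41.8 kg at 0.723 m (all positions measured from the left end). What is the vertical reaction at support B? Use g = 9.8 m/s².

R_B ≈ 377 N

Choose support A as the axis so its reaction then has zero moment arm.
Beam weight: 3.95 × 9.8 = 38.71 N down at 2.24 m → arm 2.24 m, τ = 38.71 × 2.24 = 86.71 N·m clockwise.
Crate: 31 × 9.8 = 303.8 N down at 3.02 m → arm 3.02 m, τ = 303.8 × 3.02 = 917.5 N·m clockwise.
Box: 4.94 × 9.8 = 48.41 N down at 1.33 m → arm 1.33 m, τ = 48.41 × 1.33 = 64.39 N·m clockwise.
Block: 41.8 × 9.8 = 409.6 N down at 0.723 m → arm 0.723 m, τ = 409.6 × 0.723 = 296.1 N·m clockwise.
Net load moment about support A = 1365 N·m clockwise.
Reaction R at support B is upward at 3.62 m, arm 3.62 m → moment R × 3.62 counterclockwise.
Balancing moments: R × 3.62 = 1365, giving R = 377 N.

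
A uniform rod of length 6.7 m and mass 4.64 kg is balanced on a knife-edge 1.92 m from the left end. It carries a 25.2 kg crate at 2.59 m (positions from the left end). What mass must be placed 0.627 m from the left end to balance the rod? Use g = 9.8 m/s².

m ≈ 18.2 kg

Choose the knife-edge (at 1.92 m from the left end) as the axis so the support reaction has zero arm there.
Beam weight: 4.64 × 9.8 = 45.47 N down at 3.35 m → arm 1.43 m, τ = 45.47 × 1.43 = 65.02 N·m clockwise.
Crate: 25.2 × 9.8 = 247 N down at 2.59 m → arm 0.67 m, τ = 247 × 0.67 = 165.5 N·m clockwise.
Net moment of known loads = 230.5 N·m clockwise.
An unknown mass m at 0.627 m has arm 1.293 m; its moment is m·g·1.293 counterclockwise.
Setting net torque to zero: m × 9.8 × 1.293 = 230.5 → m = 230.5 / (9.8 × 1.293) = 18.2 kg.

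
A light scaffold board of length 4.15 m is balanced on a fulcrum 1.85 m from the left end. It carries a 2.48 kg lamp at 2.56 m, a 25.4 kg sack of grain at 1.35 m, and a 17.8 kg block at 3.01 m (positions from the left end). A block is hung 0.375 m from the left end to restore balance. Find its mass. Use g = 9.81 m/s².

Sum moments about the fulcrum (at 1.85 m from the left end) (the support reaction has zero arm there).
Lamp: 2.48 × 9.81 = 24.33 N down at 2.56 m → arm 0.71 m, τ = 24.33 × 0.71 = 17.27 N·m clockwise.
Sack of grain: 25.4 × 9.81 = 249.2 N down at 1.35 m → arm 0.5 m, τ = 249.2 × 0.5 = 124.6 N·m counterclockwise.
Block: 17.8 × 9.81 = 174.6 N down at 3.01 m → arm 1.16 m, τ = 174.6 × 1.16 = 202.5 N·m clockwise.
Net moment of known loads = 95.17 N·m clockwise.
An unknown mass m at 0.375 m has arm 1.475 m; its moment is m·g·1.475 counterclockwise.
For rotational equilibrium, m × 9.81 × 1.475 = 95.17, so m = 95.17 / (9.81 × 1.475) = 6.58 kg.

m ≈ 6.58 kg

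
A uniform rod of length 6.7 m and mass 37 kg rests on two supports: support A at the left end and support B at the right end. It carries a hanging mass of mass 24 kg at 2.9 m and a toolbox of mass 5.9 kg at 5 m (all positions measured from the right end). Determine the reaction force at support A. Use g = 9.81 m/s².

Choose support B as the axis so its reaction then has zero moment arm.
Beam weight: 37 × 9.81 = 363 N down at 3.35 m → arm 3.35 m, τ = 363 × 3.35 = 1216 N·m counterclockwise.
Hanging mass: 24 × 9.81 = 235.4 N down at 2.9 m → arm 2.9 m, τ = 235.4 × 2.9 = 682.7 N·m counterclockwise.
Toolbox: 5.9 × 9.81 = 57.88 N down at 5 m → arm 5 m, τ = 57.88 × 5 = 289.4 N·m counterclockwise.
Net load moment about support B = 2188 N·m counterclockwise.
Reaction R at support A is upward at 6.7 m, arm 6.7 m → moment R × 6.7 clockwise.
Balancing moments: R × 6.7 = 2188, giving R = 327 N.

R_A ≈ 327 N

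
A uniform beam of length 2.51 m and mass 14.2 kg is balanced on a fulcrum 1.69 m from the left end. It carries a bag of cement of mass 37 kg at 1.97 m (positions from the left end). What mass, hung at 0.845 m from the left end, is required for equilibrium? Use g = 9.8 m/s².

Choose the fulcrum (at 1.69 m from the left end) as the axis so the support reaction has zero arm there.
Beam weight: 14.2 × 9.8 = 139.2 N down at 1.255 m → arm 0.435 m, τ = 139.2 × 0.435 = 60.55 N·m counterclockwise.
Bag of cement: 37 × 9.8 = 362.6 N down at 1.97 m → arm 0.28 m, τ = 362.6 × 0.28 = 101.5 N·m clockwise.
Net moment of known loads = 40.95 N·m clockwise.
An unknown mass m at 0.845 m has arm 0.845 m; its moment is m·g·0.845 counterclockwise.
Setting net torque to zero: m × 9.8 × 0.845 = 40.95 → m = 40.95 / (9.8 × 0.845) = 4.95 kg.

m ≈ 4.95 kg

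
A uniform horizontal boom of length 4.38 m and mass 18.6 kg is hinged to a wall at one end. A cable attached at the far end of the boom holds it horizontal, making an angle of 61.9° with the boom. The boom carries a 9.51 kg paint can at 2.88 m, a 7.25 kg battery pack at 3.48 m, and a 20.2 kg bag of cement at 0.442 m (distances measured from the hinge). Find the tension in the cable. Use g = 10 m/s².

Take moments about the hinge.
Beam weight: 18.6 × 10 = 186 N down at 2.19 m → arm 2.19 m, τ = 186 × 2.19 = 407.3 N·m clockwise.
Paint can: 9.51 × 10 = 95.1 N down at 2.88 m → arm 2.88 m, τ = 95.1 × 2.88 = 273.9 N·m clockwise.
Battery pack: 7.25 × 10 = 72.5 N down at 3.48 m → arm 3.48 m, τ = 72.5 × 3.48 = 252.3 N·m clockwise.
Bag of cement: 20.2 × 10 = 202 N down at 0.442 m → arm 0.442 m, τ = 202 × 0.442 = 89.28 N·m clockwise.
Total clockwise load moment = 1023 N·m.
The cable tension T acts at 4.38 m; only its component perpendicular to the boom, T sinθ, produces torque. sin 61.9° = 0.8821.
For rotational equilibrium, T × 4.38 × 0.8821 = 1023, so T = 1023 / 3.864 = 265 N.

T ≈ 265 N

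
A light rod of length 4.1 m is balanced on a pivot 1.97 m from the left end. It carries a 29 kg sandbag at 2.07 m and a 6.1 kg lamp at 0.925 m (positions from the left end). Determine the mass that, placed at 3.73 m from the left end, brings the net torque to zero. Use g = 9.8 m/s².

m ≈ 1.97 kg

Take moments about the pivot (at 1.97 m from the left end).
Sandbag: 29 × 9.8 = 284.2 N down at 2.07 m → arm 0.1 m, τ = 284.2 × 0.1 = 28.42 N·m clockwise.
Lamp: 6.1 × 9.8 = 59.78 N down at 0.925 m → arm 1.045 m, τ = 59.78 × 1.045 = 62.47 N·m counterclockwise.
Net moment of known loads = 34.05 N·m counterclockwise.
An unknown mass m at 3.73 m has arm 1.76 m; its moment is m·g·1.76 clockwise.
Στ = 0 ⇒ m × 9.8 × 1.76 = 34.05 ⇒ m = 34.05 / (9.8 × 1.76) = 1.97 kg.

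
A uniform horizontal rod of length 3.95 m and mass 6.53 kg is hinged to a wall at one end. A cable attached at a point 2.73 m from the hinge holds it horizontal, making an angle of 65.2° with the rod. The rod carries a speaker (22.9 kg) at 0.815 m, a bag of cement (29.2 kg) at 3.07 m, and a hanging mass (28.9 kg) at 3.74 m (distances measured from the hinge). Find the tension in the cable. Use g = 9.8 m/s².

Sum moments about the hinge (the unknown hinge reaction has zero arm there).
Beam weight: 6.53 × 9.8 = 63.99 N down at 1.975 m → arm 1.975 m, τ = 63.99 × 1.975 = 126.4 N·m clockwise.
Speaker: 22.9 × 9.8 = 224.4 N down at 0.815 m → arm 0.815 m, τ = 224.4 × 0.815 = 182.9 N·m clockwise.
Bag of cement: 29.2 × 9.8 = 286.2 N down at 3.07 m → arm 3.07 m, τ = 286.2 × 3.07 = 878.6 N·m clockwise.
Hanging mass: 28.9 × 9.8 = 283.2 N down at 3.74 m → arm 3.74 m, τ = 283.2 × 3.74 = 1059 N·m clockwise.
Total clockwise load moment = 2247 N·m.
The cable tension T acts at 2.73 m; only its component perpendicular to the rod, T sinθ, produces torque. sin 65.2° = 0.9078.
Setting net torque to zero: T × 2.73 × 0.9078 = 2247 → T = 2247 / 2.478 = 907 N.

T ≈ 907 N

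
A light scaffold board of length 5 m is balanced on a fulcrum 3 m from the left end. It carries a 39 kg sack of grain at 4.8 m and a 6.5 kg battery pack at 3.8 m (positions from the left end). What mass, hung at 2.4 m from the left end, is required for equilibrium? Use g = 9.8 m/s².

Choose the fulcrum (at 3 m from the left end) as the axis so the support reaction has zero arm there.
Sack of grain: 39 × 9.8 = 382.2 N down at 4.8 m → arm 1.8 m, τ = 382.2 × 1.8 = 688 N·m clockwise.
Battery pack: 6.5 × 9.8 = 63.7 N down at 3.8 m → arm 0.8 m, τ = 63.7 × 0.8 = 50.96 N·m clockwise.
Net moment of known loads = 739 N·m clockwise.
An unknown mass m at 2.4 m has arm 0.6 m; its moment is m·g·0.6 counterclockwise.
Στ = 0 ⇒ m × 9.8 × 0.6 = 739 ⇒ m = 739 / (9.8 × 0.6) = 126 kg.

m ≈ 126 kg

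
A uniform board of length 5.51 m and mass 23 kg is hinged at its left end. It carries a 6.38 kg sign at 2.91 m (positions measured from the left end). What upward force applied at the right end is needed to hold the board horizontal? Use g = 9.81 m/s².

F ≈ 146 N

Take moments about the left end.
Beam weight: 23 × 9.81 = 225.6 N down at 2.755 m → arm 2.755 m, τ = 225.6 × 2.755 = 621.5 N·m clockwise.
Sign: 6.38 × 9.81 = 62.59 N down at 2.91 m → arm 2.91 m, τ = 62.59 × 2.91 = 182.1 N·m clockwise.
Net moment of the loads = 803.6 N·m clockwise.
The upward force F acts at the right end, arm 5.51 m, giving F × 5.51 counterclockwise.
Balancing moments: F × 5.51 = 803.6, giving F = 803.6 / 5.51 = 146 N.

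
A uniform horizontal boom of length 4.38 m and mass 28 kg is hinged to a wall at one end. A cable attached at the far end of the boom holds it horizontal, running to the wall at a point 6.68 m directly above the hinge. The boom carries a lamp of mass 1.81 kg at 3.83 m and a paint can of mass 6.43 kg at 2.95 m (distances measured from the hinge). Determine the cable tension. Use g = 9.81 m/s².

About the hinge:
Beam weight: 28 × 9.81 = 274.7 N down at 2.19 m → arm 2.19 m, τ = 274.7 × 2.19 = 601.6 N·m clockwise.
Lamp: 1.81 × 9.81 = 17.76 N down at 3.83 m → arm 3.83 m, τ = 17.76 × 3.83 = 68.02 N·m clockwise.
Paint can: 6.43 × 9.81 = 63.08 N down at 2.95 m → arm 2.95 m, τ = 63.08 × 2.95 = 186.1 N·m clockwise.
Total clockwise load moment = 855.7 N·m.
The cable tension T acts at 4.38 m; only its component perpendicular to the boom, T sinθ, produces torque. sinθ = h/√(h²+d²) = 6.68/√(6.68²+4.38²) = 0.8363.
Balancing moments: T × 4.38 × 0.8363 = 855.7, giving T = 855.7 / 3.663 = 234 N.

T ≈ 234 N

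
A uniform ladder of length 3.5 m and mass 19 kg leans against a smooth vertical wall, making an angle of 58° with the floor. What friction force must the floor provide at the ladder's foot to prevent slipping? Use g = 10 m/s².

f ≈ 59.4 N

About the foot of the ladder:
Ladder weight 19×10 = 190 N acts at 1.75 m along the ladder; its horizontal arm is 1.75·cos58° = 0.9274 m → τ = 176.2 N·m clockwise.
Wall normal N acts horizontally at the top; its moment arm is the height L sinθ = 3.5·sin58° = 2.968 m, counterclockwise.
Balancing moments: N × 2.968 = 176.2, giving N = 59.4 N.
ΣFx = 0: friction at the foot balances the wall's push, so f = N_wall = 59.4 N.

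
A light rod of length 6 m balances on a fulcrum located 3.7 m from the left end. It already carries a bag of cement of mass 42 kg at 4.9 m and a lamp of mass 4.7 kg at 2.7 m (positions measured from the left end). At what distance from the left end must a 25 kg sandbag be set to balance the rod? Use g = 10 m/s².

Sum moments about the fulcrum (at 3.7 m from the left end) (the support reaction has zero arm there).
Bag of cement: 42 × 10 = 420 N down at 4.9 m → arm 1.2 m, τ = 420 × 1.2 = 504 N·m clockwise.
Lamp: 4.7 × 10 = 47 N down at 2.7 m → arm 1 m, τ = 47 × 1 = 47 N·m counterclockwise.
Net moment of existing loads = 457 N·m clockwise.
The sandbag weighs 25 × 10 = 250 N and must supply an equal counterclockwise moment, so its lever arm about the fulcrum is 457 / 250 = 1.83 m.
That puts it at 3.7 − 1.83 = 1.87 m from the left end.

x ≈ 1.87 m from the left end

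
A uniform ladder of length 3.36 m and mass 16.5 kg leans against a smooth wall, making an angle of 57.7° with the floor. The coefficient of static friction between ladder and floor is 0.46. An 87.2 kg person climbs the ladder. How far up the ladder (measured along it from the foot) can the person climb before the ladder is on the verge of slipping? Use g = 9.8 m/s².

Taking torques about the foot of the ladder:
Ladder weight 16.5×9.8 = 161.7 N acts at 1.68 m along the ladder; its horizontal arm is 1.68·cos57.7° = 0.8977 m → τ = 145.2 N·m clockwise.
Person weight 87.2×9.8 = 854.6 N at distance d → arm d·cos57.7° → τ = 854.6·d·0.5344 clockwise.
Wall normal N at the top has arm L sinθ = 2.84 m counterclockwise, so Στ = 0 gives N·2.84 = 145.2 + 456.7·d.
ΣFy = 0 ⇒ N_floor = 1016 N, so the maximum friction is μ_s·N_floor = 0.46×1016 = 467.4 N. ΣFx = 0 ⇒ N_wall = f, so at the slipping point N = 467.4 N.
Substituting: 467.4×2.84 = 145.2 + 456.7·d ⇒ d = (1327 − 145.2) / 456.7 = 2.59 m.

d ≈ 2.59 m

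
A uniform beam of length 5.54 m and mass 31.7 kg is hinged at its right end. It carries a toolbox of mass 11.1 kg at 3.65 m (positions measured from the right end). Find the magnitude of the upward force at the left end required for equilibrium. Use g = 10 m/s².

F ≈ 232 N

Taking torques about the right end:
Beam weight: 31.7 × 10 = 317 N down at 2.77 m → arm 2.77 m, τ = 317 × 2.77 = 878.1 N·m counterclockwise.
Toolbox: 11.1 × 10 = 111 N down at 3.65 m → arm 3.65 m, τ = 111 × 3.65 = 405.1 N·m counterclockwise.
Net moment of the loads = 1283 N·m counterclockwise.
The upward force F acts at the left end, arm 5.54 m, giving F × 5.54 clockwise.
For rotational equilibrium, F × 5.54 = 1283, so F = 1283 / 5.54 = 232 N.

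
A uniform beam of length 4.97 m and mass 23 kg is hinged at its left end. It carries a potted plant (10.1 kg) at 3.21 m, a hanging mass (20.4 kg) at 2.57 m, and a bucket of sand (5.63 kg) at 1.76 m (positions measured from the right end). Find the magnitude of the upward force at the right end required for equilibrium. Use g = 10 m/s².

Choose the left end as the axis so the unknown pivot reaction has zero arm there.
Beam weight: 23 × 10 = 230 N down at 2.485 m → arm 2.485 m, τ = 230 × 2.485 = 571.5 N·m clockwise.
Potted plant: 10.1 × 10 = 101 N down at 3.21 m → arm 1.76 m, τ = 101 × 1.76 = 177.8 N·m clockwise.
Hanging mass: 20.4 × 10 = 204 N down at 2.57 m → arm 2.4 m, τ = 204 × 2.4 = 489.6 N·m clockwise.
Bucket of sand: 5.63 × 10 = 56.3 N down at 1.76 m → arm 3.21 m, τ = 56.3 × 3.21 = 180.7 N·m clockwise.
Net moment of the loads = 1420 N·m clockwise.
The upward force F acts at the right end, arm 4.97 m, giving F × 4.97 counterclockwise.
Στ = 0 ⇒ F × 4.97 = 1420 ⇒ F = 1420 / 4.97 = 286 N.

F ≈ 286 N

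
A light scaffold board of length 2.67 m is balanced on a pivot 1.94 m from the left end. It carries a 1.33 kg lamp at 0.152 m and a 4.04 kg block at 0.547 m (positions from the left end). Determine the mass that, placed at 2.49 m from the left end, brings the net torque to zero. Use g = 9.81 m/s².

About the pivot (at 1.94 m from the left end):
Lamp: 1.33 × 9.81 = 13.05 N down at 0.152 m → arm 1.788 m, τ = 13.05 × 1.788 = 23.33 N·m counterclockwise.
Block: 4.04 × 9.81 = 39.63 N down at 0.547 m → arm 1.393 m, τ = 39.63 × 1.393 = 55.2 N·m counterclockwise.
Net moment of known loads = 78.53 N·m counterclockwise.
An unknown mass m at 2.49 m has arm 0.55 m; its moment is m·g·0.55 clockwise.
For rotational equilibrium, m × 9.81 × 0.55 = 78.53, so m = 78.53 / (9.81 × 0.55) = 14.6 kg.

m ≈ 14.6 kg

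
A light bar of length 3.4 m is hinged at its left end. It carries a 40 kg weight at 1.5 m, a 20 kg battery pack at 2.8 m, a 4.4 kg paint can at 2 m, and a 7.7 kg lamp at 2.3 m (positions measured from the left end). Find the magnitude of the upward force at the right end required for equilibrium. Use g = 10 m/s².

F ≈ 419 N

Sum moments about the left end (the unknown pivot reaction has zero arm there).
Weight: 40 × 10 = 400 N down at 1.5 m → arm 1.5 m, τ = 400 × 1.5 = 600 N·m clockwise.
Battery pack: 20 × 10 = 200 N down at 2.8 m → arm 2.8 m, τ = 200 × 2.8 = 560 N·m clockwise.
Paint can: 4.4 × 10 = 44 N down at 2 m → arm 2 m, τ = 44 × 2 = 88 N·m clockwise.
Lamp: 7.7 × 10 = 77 N down at 2.3 m → arm 2.3 m, τ = 77 × 2.3 = 177.1 N·m clockwise.
Net moment of the loads = 1425 N·m clockwise.
The upward force F acts at the right end, arm 3.4 m, giving F × 3.4 counterclockwise.
Balancing moments: F × 3.4 = 1425, giving F = 1425 / 3.4 = 419 N.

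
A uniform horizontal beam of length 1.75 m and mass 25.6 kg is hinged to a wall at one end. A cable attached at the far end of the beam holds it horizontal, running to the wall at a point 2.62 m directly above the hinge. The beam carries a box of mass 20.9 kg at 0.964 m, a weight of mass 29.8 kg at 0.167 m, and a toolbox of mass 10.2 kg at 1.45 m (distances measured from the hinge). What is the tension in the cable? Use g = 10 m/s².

T ≈ 428 N

Taking torques about the hinge:
Beam weight: 25.6 × 10 = 256 N down at 0.875 m → arm 0.875 m, τ = 256 × 0.875 = 224 N·m clockwise.
Box: 20.9 × 10 = 209 N down at 0.964 m → arm 0.964 m, τ = 209 × 0.964 = 201.5 N·m clockwise.
Weight: 29.8 × 10 = 298 N down at 0.167 m → arm 0.167 m, τ = 298 × 0.167 = 49.77 N·m clockwise.
Toolbox: 10.2 × 10 = 102 N down at 1.45 m → arm 1.45 m, τ = 102 × 1.45 = 147.9 N·m clockwise.
Total clockwise load moment = 623.2 N·m.
The cable tension T acts at 1.75 m; only its component perpendicular to the beam, T sinθ, produces torque. sinθ = h/√(h²+d²) = 2.62/√(2.62²+1.75²) = 0.8316.
Στ = 0 ⇒ T × 1.75 × 0.8316 = 623.2 ⇒ T = 623.2 / 1.455 = 428 N.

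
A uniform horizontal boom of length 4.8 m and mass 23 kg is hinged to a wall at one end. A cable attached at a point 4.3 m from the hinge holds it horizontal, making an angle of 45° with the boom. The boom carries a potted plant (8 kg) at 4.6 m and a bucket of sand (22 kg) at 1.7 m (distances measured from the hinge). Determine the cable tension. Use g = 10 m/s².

T ≈ 426 N

About the hinge:
Beam weight: 23 × 10 = 230 N down at 2.4 m → arm 2.4 m, τ = 230 × 2.4 = 552 N·m clockwise.
Potted plant: 8 × 10 = 80 N down at 4.6 m → arm 4.6 m, τ = 80 × 4.6 = 368 N·m clockwise.
Bucket of sand: 22 × 10 = 220 N down at 1.7 m → arm 1.7 m, τ = 220 × 1.7 = 374 N·m clockwise.
Total clockwise load moment = 1294 N·m.
The cable tension T acts at 4.3 m; only its component perpendicular to the boom, T sinθ, produces torque. sin 45° = 0.7071.
Setting net torque to zero: T × 4.3 × 0.7071 = 1294 → T = 1294 / 3.041 = 426 N.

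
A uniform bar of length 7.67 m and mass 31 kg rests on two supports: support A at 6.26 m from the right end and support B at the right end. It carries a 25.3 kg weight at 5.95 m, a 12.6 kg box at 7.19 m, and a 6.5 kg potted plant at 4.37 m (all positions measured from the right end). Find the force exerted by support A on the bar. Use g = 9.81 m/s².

About support B:
Beam weight: 31 × 9.81 = 304.1 N down at 3.835 m → arm 3.835 m, τ = 304.1 × 3.835 = 1166 N·m counterclockwise.
Weight: 25.3 × 9.81 = 248.2 N down at 5.95 m → arm 5.95 m, τ = 248.2 × 5.95 = 1477 N·m counterclockwise.
Box: 12.6 × 9.81 = 123.6 N down at 7.19 m → arm 7.19 m, τ = 123.6 × 7.19 = 888.7 N·m counterclockwise.
Potted plant: 6.5 × 9.81 = 63.77 N down at 4.37 m → arm 4.37 m, τ = 63.77 × 4.37 = 278.7 N·m counterclockwise.
Net load moment about support B = 3810 N·m counterclockwise.
Reaction R at support A is upward at 6.26 m, arm 6.26 m → moment R × 6.26 clockwise.
Στ = 0 ⇒ R × 6.26 = 3810 ⇒ R = 609 N.

R_A ≈ 609 N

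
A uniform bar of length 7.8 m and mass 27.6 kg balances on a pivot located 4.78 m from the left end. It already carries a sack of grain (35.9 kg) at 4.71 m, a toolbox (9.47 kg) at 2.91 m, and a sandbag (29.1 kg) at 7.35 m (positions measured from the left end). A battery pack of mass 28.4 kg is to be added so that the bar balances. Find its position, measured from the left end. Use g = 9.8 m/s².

About the pivot (at 4.78 m from the left end):
Beam weight: 27.6 × 9.8 = 270.5 N down at 3.9 m → arm 0.88 m, τ = 270.5 × 0.88 = 238 N·m counterclockwise.
Sack of grain: 35.9 × 9.8 = 351.8 N down at 4.71 m → arm 0.07 m, τ = 351.8 × 0.07 = 24.63 N·m counterclockwise.
Toolbox: 9.47 × 9.8 = 92.81 N down at 2.91 m → arm 1.87 m, τ = 92.81 × 1.87 = 173.6 N·m counterclockwise.
Sandbag: 29.1 × 9.8 = 285.2 N down at 7.35 m → arm 2.57 m, τ = 285.2 × 2.57 = 733 N·m clockwise.
Net moment of existing loads = 296.8 N·m clockwise.
The battery pack weighs 28.4 × 9.8 = 278.3 N and must supply an equal counterclockwise moment, so its lever arm about the pivot is 296.8 / 278.3 = 1.07 m.
That puts it at 4.78 − 1.07 = 3.71 m from the left end.

x ≈ 3.71 m from the left end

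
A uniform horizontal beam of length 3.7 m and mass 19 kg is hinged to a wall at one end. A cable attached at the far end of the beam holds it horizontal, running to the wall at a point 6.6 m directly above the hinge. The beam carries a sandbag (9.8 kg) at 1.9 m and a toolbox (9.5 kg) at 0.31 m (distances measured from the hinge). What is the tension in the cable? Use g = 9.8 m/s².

Taking torques about the hinge:
Beam weight: 19 × 9.8 = 186.2 N down at 1.85 m → arm 1.85 m, τ = 186.2 × 1.85 = 344.5 N·m clockwise.
Sandbag: 9.8 × 9.8 = 96.04 N down at 1.9 m → arm 1.9 m, τ = 96.04 × 1.9 = 182.5 N·m clockwise.
Toolbox: 9.5 × 9.8 = 93.1 N down at 0.31 m → arm 0.31 m, τ = 93.1 × 0.31 = 28.86 N·m clockwise.
Total clockwise load moment = 555.9 N·m.
The cable tension T acts at 3.7 m; only its component perpendicular to the beam, T sinθ, produces torque. sinθ = h/√(h²+d²) = 6.6/√(6.6²+3.7²) = 0.8723.
Setting net torque to zero: T × 3.7 × 0.8723 = 555.9 → T = 555.9 / 3.228 = 172 N.

T ≈ 172 N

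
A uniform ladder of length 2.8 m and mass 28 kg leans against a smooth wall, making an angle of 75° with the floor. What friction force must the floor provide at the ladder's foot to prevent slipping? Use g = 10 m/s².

f ≈ 37.5 N

Choose the foot of the ladder as the axis so the floor normal and friction both act there and drop out.
Ladder weight 28×10 = 280 N acts at 1.4 m along the ladder; its horizontal arm is 1.4·cos75° = 0.3623 m → τ = 101.4 N·m clockwise.
Wall normal N acts horizontally at the top; its moment arm is the height L sinθ = 2.8·sin75° = 2.705 m, counterclockwise.
For rotational equilibrium, N × 2.705 = 101.4, so N = 37.5 N.
ΣFx = 0: friction at the foot balances the wall's push, so f = N_wall = 37.5 N.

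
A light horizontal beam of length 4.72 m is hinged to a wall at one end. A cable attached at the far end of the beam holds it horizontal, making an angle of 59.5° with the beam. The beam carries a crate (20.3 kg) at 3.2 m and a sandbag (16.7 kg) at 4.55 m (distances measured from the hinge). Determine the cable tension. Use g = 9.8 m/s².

Take moments about the hinge.
Crate: 20.3 × 9.8 = 198.9 N down at 3.2 m → arm 3.2 m, τ = 198.9 × 3.2 = 636.5 N·m clockwise.
Sandbag: 16.7 × 9.8 = 163.7 N down at 4.55 m → arm 4.55 m, τ = 163.7 × 4.55 = 744.8 N·m clockwise.
Total clockwise load moment = 1381 N·m.
The cable tension T acts at 4.72 m; only its component perpendicular to the beam, T sinθ, produces torque. sin 59.5° = 0.8616.
Balancing moments: T × 4.72 × 0.8616 = 1381, giving T = 1381 / 4.067 = 340 N.

T ≈ 340 N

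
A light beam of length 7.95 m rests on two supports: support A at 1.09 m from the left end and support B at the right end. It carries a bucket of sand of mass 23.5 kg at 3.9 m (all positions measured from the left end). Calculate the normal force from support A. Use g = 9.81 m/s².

R_A ≈ 136 N

Sum moments about support B (its reaction then has zero moment arm).
Bucket of sand: 23.5 × 9.81 = 230.5 N down at 3.9 m → arm 4.05 m, τ = 230.5 × 4.05 = 933.5 N·m counterclockwise.
Net load moment about support B = 933.5 N·m counterclockwise.
Reaction R at support A is upward at 1.09 m, arm 6.86 m → moment R × 6.86 clockwise.
Στ = 0 ⇒ R × 6.86 = 933.5 ⇒ R = 136 N.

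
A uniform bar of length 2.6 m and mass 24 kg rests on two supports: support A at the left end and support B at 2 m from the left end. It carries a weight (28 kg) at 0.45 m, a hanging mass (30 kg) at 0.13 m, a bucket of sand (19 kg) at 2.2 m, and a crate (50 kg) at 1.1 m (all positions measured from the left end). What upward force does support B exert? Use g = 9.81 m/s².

R_B ≈ 709 N

Take moments about support A.
Beam weight: 24 × 9.81 = 235.4 N down at 1.3 m → arm 1.3 m, τ = 235.4 × 1.3 = 306 N·m clockwise.
Weight: 28 × 9.81 = 274.7 N down at 0.45 m → arm 0.45 m, τ = 274.7 × 0.45 = 123.6 N·m clockwise.
Hanging mass: 30 × 9.81 = 294.3 N down at 0.13 m → arm 0.13 m, τ = 294.3 × 0.13 = 38.26 N·m clockwise.
Bucket of sand: 19 × 9.81 = 186.4 N down at 2.2 m → arm 2.2 m, τ = 186.4 × 2.2 = 410.1 N·m clockwise.
Crate: 50 × 9.81 = 490.5 N down at 1.1 m → arm 1.1 m, τ = 490.5 × 1.1 = 539.6 N·m clockwise.
Net load moment about support A = 1418 N·m clockwise.
Reaction R at support B is upward at 2 m, arm 2 m → moment R × 2 counterclockwise.
Setting net torque to zero: R × 2 = 1418 → R = 709 N.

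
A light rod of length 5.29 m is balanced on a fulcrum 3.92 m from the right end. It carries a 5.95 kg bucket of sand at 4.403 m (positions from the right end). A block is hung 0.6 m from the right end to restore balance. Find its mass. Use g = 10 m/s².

m ≈ 0.866 kg

Sum moments about the fulcrum (at 3.92 m from the right end) (the support reaction has zero arm there).
Bucket of sand: 5.95 × 10 = 59.5 N down at 4.403 m → arm 0.483 m, τ = 59.5 × 0.483 = 28.74 N·m counterclockwise.
Net moment of known loads = 28.74 N·m counterclockwise.
An unknown mass m at 0.6 m has arm 3.32 m; its moment is m·g·3.32 clockwise.
For rotational equilibrium, m × 10 × 3.32 = 28.74, so m = 28.74 / (10 × 3.32) = 0.866 kg.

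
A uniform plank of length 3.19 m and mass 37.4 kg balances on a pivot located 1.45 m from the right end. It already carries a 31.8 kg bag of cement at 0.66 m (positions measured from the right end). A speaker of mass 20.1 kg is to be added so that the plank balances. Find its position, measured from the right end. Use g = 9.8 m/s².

x ≈ 2.43 m from the right end

Sum moments about the pivot (at 1.45 m from the right end) (the support reaction has zero arm there).
Beam weight: 37.4 × 9.8 = 366.5 N down at 1.595 m → arm 0.145 m, τ = 366.5 × 0.145 = 53.14 N·m counterclockwise.
Bag of cement: 31.8 × 9.8 = 311.6 N down at 0.66 m → arm 0.79 m, τ = 311.6 × 0.79 = 246.2 N·m clockwise.
Net moment of existing loads = 193.1 N·m clockwise.
The speaker weighs 20.1 × 9.8 = 197 N and must supply an equal counterclockwise moment, so its lever arm about the pivot is 193.1 / 197 = 0.98 m.
That puts it at 1.45 + 0.98 = 2.43 m from the right end.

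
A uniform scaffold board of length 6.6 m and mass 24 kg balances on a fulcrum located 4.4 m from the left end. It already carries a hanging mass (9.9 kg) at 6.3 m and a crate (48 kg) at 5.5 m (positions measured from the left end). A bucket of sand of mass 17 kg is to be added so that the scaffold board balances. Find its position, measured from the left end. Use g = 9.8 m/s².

x ≈ 1.74 m from the left end

About the fulcrum (at 4.4 m from the left end):
Beam weight: 24 × 9.8 = 235.2 N down at 3.3 m → arm 1.1 m, τ = 235.2 × 1.1 = 258.7 N·m counterclockwise.
Hanging mass: 9.9 × 9.8 = 97.02 N down at 6.3 m → arm 1.9 m, τ = 97.02 × 1.9 = 184.3 N·m clockwise.
Crate: 48 × 9.8 = 470.4 N down at 5.5 m → arm 1.1 m, τ = 470.4 × 1.1 = 517.4 N·m clockwise.
Net moment of existing loads = 443 N·m clockwise.
The bucket of sand weighs 17 × 9.8 = 166.6 N and must supply an equal counterclockwise moment, so its lever arm about the fulcrum is 443 / 166.6 = 2.66 m.
That puts it at 4.4 − 2.66 = 1.74 m from the left end.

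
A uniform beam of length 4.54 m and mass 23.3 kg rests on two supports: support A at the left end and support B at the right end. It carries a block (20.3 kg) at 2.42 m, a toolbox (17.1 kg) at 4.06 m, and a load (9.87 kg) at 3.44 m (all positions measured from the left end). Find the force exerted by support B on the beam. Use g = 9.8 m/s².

R_B ≈ 443 N

Sum moments about support A (its reaction then has zero moment arm).
Beam weight: 23.3 × 9.8 = 228.3 N down at 2.27 m → arm 2.27 m, τ = 228.3 × 2.27 = 518.2 N·m clockwise.
Block: 20.3 × 9.8 = 198.9 N down at 2.42 m → arm 2.42 m, τ = 198.9 × 2.42 = 481.3 N·m clockwise.
Toolbox: 17.1 × 9.8 = 167.6 N down at 4.06 m → arm 4.06 m, τ = 167.6 × 4.06 = 680.5 N·m clockwise.
Load: 9.87 × 9.8 = 96.73 N down at 3.44 m → arm 3.44 m, τ = 96.73 × 3.44 = 332.8 N·m clockwise.
Net load moment about support A = 2013 N·m clockwise.
Reaction R at support B is upward at 4.54 m, arm 4.54 m → moment R × 4.54 counterclockwise.
For rotational equilibrium, R × 4.54 = 2013, so R = 443 N.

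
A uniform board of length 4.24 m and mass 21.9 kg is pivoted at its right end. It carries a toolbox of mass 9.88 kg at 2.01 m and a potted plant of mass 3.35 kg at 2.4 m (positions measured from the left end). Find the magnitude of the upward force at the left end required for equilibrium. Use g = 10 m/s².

F ≈ 176 N

Sum moments about the right end (the unknown pivot reaction has zero arm there).
Beam weight: 21.9 × 10 = 219 N down at 2.12 m → arm 2.12 m, τ = 219 × 2.12 = 464.3 N·m counterclockwise.
Toolbox: 9.88 × 10 = 98.8 N down at 2.01 m → arm 2.23 m, τ = 98.8 × 2.23 = 220.3 N·m counterclockwise.
Potted plant: 3.35 × 10 = 33.5 N down at 2.4 m → arm 1.84 m, τ = 33.5 × 1.84 = 61.64 N·m counterclockwise.
Net moment of the loads = 746.2 N·m counterclockwise.
The upward force F acts at the left end, arm 4.24 m, giving F × 4.24 clockwise.
For rotational equilibrium, F × 4.24 = 746.2, so F = 746.2 / 4.24 = 176 N.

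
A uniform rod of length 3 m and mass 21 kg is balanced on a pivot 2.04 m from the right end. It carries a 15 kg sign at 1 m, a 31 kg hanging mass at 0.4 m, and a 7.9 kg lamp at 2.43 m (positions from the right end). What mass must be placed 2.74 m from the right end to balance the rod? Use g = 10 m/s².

m ≈ 107 kg

Choose the pivot (at 2.04 m from the right end) as the axis so the support reaction has zero arm there.
Beam weight: 21 × 10 = 210 N down at 1.5 m → arm 0.54 m, τ = 210 × 0.54 = 113.4 N·m clockwise.
Sign: 15 × 10 = 150 N down at 1 m → arm 1.04 m, τ = 150 × 1.04 = 156 N·m clockwise.
Hanging mass: 31 × 10 = 310 N down at 0.4 m → arm 1.64 m, τ = 310 × 1.64 = 508.4 N·m clockwise.
Lamp: 7.9 × 10 = 79 N down at 2.43 m → arm 0.39 m, τ = 79 × 0.39 = 30.81 N·m counterclockwise.
Net moment of known loads = 747 N·m clockwise.
An unknown mass m at 2.74 m has arm 0.7 m; its moment is m·g·0.7 counterclockwise.
Balancing moments: m × 10 × 0.7 = 747, giving m = 747 / (10 × 0.7) = 107 kg.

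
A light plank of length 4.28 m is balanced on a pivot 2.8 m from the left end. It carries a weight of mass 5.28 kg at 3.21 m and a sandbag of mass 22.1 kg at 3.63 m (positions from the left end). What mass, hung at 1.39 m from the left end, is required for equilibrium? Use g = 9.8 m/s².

m ≈ 14.5 kg

About the pivot (at 2.8 m from the left end):
Weight: 5.28 × 9.8 = 51.74 N down at 3.21 m → arm 0.41 m, τ = 51.74 × 0.41 = 21.21 N·m clockwise.
Sandbag: 22.1 × 9.8 = 216.6 N down at 3.63 m → arm 0.83 m, τ = 216.6 × 0.83 = 179.8 N·m clockwise.
Net moment of known loads = 201 N·m clockwise.
An unknown mass m at 1.39 m has arm 1.41 m; its moment is m·g·1.41 counterclockwise.
For rotational equilibrium, m × 9.8 × 1.41 = 201, so m = 201 / (9.8 × 1.41) = 14.5 kg.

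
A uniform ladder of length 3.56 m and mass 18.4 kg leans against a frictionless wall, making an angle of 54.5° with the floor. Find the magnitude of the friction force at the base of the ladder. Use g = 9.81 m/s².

f ≈ 64.4 N

About the foot of the ladder:
Ladder weight 18.4×9.81 = 180.5 N acts at 1.78 m along the ladder; its horizontal arm is 1.78·cos54.5° = 1.034 m → τ = 186.6 N·m clockwise.
Wall normal N acts horizontally at the top; its moment arm is the height L sinθ = 3.56·sin54.5° = 2.898 m, counterclockwise.
Balancing moments: N × 2.898 = 186.6, giving N = 64.4 N.
ΣFx = 0: friction at the foot balances the wall's push, so f = N_wall = 64.4 N.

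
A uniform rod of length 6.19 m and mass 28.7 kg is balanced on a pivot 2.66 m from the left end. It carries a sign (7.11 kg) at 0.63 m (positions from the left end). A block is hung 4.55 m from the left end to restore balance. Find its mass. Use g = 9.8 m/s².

m ≈ 1.03 kg

Taking torques about the pivot (at 2.66 m from the left end):
Beam weight: 28.7 × 9.8 = 281.3 N down at 3.095 m → arm 0.435 m, τ = 281.3 × 0.435 = 122.4 N·m clockwise.
Sign: 7.11 × 9.8 = 69.68 N down at 0.63 m → arm 2.03 m, τ = 69.68 × 2.03 = 141.5 N·m counterclockwise.
Net moment of known loads = 19.1 N·m counterclockwise.
An unknown mass m at 4.55 m has arm 1.89 m; its moment is m·g·1.89 clockwise.
For rotational equilibrium, m × 9.8 × 1.89 = 19.1, so m = 19.1 / (9.8 × 1.89) = 1.03 kg.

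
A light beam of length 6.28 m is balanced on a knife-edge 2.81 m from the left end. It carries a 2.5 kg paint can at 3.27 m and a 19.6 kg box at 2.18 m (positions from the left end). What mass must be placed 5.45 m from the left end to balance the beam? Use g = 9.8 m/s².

About the knife-edge (at 2.81 m from the left end):
Paint can: 2.5 × 9.8 = 24.5 N down at 3.27 m → arm 0.46 m, τ = 24.5 × 0.46 = 11.27 N·m clockwise.
Box: 19.6 × 9.8 = 192.1 N down at 2.18 m → arm 0.63 m, τ = 192.1 × 0.63 = 121 N·m counterclockwise.
Net moment of known loads = 109.7 N·m counterclockwise.
An unknown mass m at 5.45 m has arm 2.64 m; its moment is m·g·2.64 clockwise.
Στ = 0 ⇒ m × 9.8 × 2.64 = 109.7 ⇒ m = 109.7 / (9.8 × 2.64) = 4.24 kg.

m ≈ 4.24 kg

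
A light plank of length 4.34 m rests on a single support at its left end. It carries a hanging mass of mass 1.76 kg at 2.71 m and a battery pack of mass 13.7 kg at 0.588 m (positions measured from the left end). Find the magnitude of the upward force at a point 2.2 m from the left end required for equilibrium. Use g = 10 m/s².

F ≈ 58.3 N

About the left end:
Hanging mass: 1.76 × 10 = 17.6 N down at 2.71 m → arm 2.71 m, τ = 17.6 × 2.71 = 47.7 N·m clockwise.
Battery pack: 13.7 × 10 = 137 N down at 0.588 m → arm 0.588 m, τ = 137 × 0.588 = 80.56 N·m clockwise.
Net moment of the loads = 128.3 N·m clockwise.
The upward force F acts at a point 2.2 m from the left end, arm 2.2 m, giving F × 2.2 counterclockwise.
For rotational equilibrium, F × 2.2 = 128.3, so F = 128.3 / 2.2 = 58.3 N.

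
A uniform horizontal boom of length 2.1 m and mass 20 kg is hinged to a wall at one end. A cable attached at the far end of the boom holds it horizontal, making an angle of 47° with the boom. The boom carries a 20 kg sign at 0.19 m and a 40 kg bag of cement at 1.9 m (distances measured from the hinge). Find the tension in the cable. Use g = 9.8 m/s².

T ≈ 643 N

Taking torques about the hinge:
Beam weight: 20 × 9.8 = 196 N down at 1.05 m → arm 1.05 m, τ = 196 × 1.05 = 205.8 N·m clockwise.
Sign: 20 × 9.8 = 196 N down at 0.19 m → arm 0.19 m, τ = 196 × 0.19 = 37.24 N·m clockwise.
Bag of cement: 40 × 9.8 = 392 N down at 1.9 m → arm 1.9 m, τ = 392 × 1.9 = 744.8 N·m clockwise.
Total clockwise load moment = 987.8 N·m.
The cable tension T acts at 2.1 m; only its component perpendicular to the boom, T sinθ, produces torque. sin 47° = 0.7314.
Στ = 0 ⇒ T × 2.1 × 0.7314 = 987.8 ⇒ T = 987.8 / 1.536 = 643 N.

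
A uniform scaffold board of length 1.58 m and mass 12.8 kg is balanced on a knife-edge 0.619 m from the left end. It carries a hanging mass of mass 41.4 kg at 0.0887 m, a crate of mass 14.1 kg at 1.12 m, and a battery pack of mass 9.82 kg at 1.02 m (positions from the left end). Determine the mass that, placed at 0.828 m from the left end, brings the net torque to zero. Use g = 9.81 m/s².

m ≈ 41.9 kg

Choose the knife-edge (at 0.619 m from the left end) as the axis so the support reaction has zero arm there.
Beam weight: 12.8 × 9.81 = 125.6 N down at 0.79 m → arm 0.171 m, τ = 125.6 × 0.171 = 21.48 N·m clockwise.
Hanging mass: 41.4 × 9.81 = 406.1 N down at 0.0887 m → arm 0.5303 m, τ = 406.1 × 0.5303 = 215.4 N·m counterclockwise.
Crate: 14.1 × 9.81 = 138.3 N down at 1.12 m → arm 0.501 m, τ = 138.3 × 0.501 = 69.29 N·m clockwise.
Battery pack: 9.82 × 9.81 = 96.33 N down at 1.02 m → arm 0.401 m, τ = 96.33 × 0.401 = 38.63 N·m clockwise.
Net moment of known loads = 86 N·m counterclockwise.
An unknown mass m at 0.828 m has arm 0.209 m; its moment is m·g·0.209 clockwise.
Balancing moments: m × 9.81 × 0.209 = 86, giving m = 86 / (9.81 × 0.209) = 41.9 kg.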